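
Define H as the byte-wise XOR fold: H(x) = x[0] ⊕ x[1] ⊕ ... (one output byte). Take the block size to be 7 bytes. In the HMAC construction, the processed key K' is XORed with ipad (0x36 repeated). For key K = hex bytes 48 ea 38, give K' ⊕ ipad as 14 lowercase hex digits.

7edc0e36363636

Key hex bytes 48 ea 38 is 3 bytes ≤ B = 7; zero-pad to 7 bytes: K' = 48 ea 38 00 00 00 00.
XOR each byte with 0x36: 48⊕36=7e, ea⊕36=dc, 38⊕36=0e, 00⊕36=36, 00⊕36=36, 00⊕36=36, 00⊕36=36.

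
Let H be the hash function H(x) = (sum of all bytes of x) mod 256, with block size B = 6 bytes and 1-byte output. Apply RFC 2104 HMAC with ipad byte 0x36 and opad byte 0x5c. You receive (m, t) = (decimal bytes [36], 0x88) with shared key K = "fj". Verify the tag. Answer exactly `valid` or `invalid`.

Key "fj" = 66 6a is 2 bytes ≤ B = 6; zero-pad to 6 bytes: K' = 66 6a 00 00 00 00.
K' ⊕ ipad = 50 5c 36 36 36 36; K' ⊕ opad = 3a 36 5c 5c 5c 5c.
Inner hash: sum = 80+92+54+54+54+54+36 = 424; mod 256 = 168 → a8.
Outer hash (recomputed tag): sum = 58+54+92+92+92+92+168 = 648; mod 256 = 136 → 88.
Recomputed tag = 88; claimed = 88 → match.

valid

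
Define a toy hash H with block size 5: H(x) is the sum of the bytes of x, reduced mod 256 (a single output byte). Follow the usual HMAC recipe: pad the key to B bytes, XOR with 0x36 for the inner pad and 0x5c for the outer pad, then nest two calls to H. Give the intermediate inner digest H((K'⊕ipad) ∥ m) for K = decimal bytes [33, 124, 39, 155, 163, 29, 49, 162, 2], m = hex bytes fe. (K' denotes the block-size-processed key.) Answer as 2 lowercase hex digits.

98

Key decimal bytes [33, 124, 39, 155, 163, 29, 49, 162, 2] = 21 7c 27 9b a3 1d 31 a2 02 is 9 bytes > B = 5, so hash it first: H(key) = f4, then zero-pad to 5 bytes: K' = f4 00 00 00 00.
K' ⊕ ipad = c2 36 36 36 36.
Inner input = c2 36 36 36 36 ∥ fe.
Inner hash: sum = 194+54+54+54+54+254 = 664; mod 256 = 152 → 98.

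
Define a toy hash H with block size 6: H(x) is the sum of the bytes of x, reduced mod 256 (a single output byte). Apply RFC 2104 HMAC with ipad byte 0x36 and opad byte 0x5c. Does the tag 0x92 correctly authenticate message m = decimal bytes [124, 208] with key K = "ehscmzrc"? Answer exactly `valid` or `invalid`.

Key "ehscmzrc" = 65 68 73 63 6d 7a 72 63 is 8 bytes > B = 6, so hash it first: H(key) = 5f, then zero-pad to 6 bytes: K' = 5f 00 00 00 00 00.
K' ⊕ ipad = 69 36 36 36 36 36; K' ⊕ opad = 03 5c 5c 5c 5c 5c.
Inner hash: sum = 105+54+54+54+54+54+124+208 = 707; mod 256 = 195 → c3.
Outer hash (recomputed tag): sum = 3+92+92+92+92+92+195 = 658; mod 256 = 146 → 92.
Recomputed tag = 92; claimed = 92 → match.

valid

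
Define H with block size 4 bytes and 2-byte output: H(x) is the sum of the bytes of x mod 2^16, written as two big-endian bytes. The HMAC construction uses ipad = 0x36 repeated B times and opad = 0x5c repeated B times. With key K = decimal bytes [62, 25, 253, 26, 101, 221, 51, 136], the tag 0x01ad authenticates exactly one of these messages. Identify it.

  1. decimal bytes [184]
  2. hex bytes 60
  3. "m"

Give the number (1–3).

Key decimal bytes [62, 25, 253, 26, 101, 221, 51, 136] = 3e 19 fd 1a 65 dd 33 88 is 8 bytes > B = 4, so hash it first: H(key) = 03 6b, then zero-pad to 4 bytes: K' = 03 6b 00 00.
K' ⊕ ipad = 35 5d 36 36; K' ⊕ opad = 5f 37 5c 5c.
m1: inner = H(35 5d 36 36 b8) = 01 b6; tag = H(5f 37 5c 5c 01 b6) = 0205
m2: inner = H(35 5d 36 36 60) = 01 5e; tag = H(5f 37 5c 5c 01 5e) = 01ad ← matches
m3: inner = H(35 5d 36 36 6d) = 01 6b; tag = H(5f 37 5c 5c 01 6b) = 01ba

2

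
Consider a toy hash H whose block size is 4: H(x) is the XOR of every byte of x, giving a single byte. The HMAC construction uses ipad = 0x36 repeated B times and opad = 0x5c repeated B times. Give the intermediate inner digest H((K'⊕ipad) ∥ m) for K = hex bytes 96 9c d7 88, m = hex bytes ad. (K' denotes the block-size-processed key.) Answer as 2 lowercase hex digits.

f8

Key hex bytes 96 9c d7 88 is exactly B = 4 bytes: K' = 96 9c d7 88.
K' ⊕ ipad = a0 aa e1 be.
Inner input = a0 aa e1 be ∥ ad.
Inner hash: XOR a0⊕aa⊕e1⊕be⊕ad = f8.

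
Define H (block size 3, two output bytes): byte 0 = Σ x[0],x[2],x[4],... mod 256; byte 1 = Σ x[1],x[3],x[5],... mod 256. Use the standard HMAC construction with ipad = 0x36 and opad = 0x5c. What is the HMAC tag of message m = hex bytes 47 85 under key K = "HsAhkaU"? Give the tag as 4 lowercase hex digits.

c29a

Key "HsAhkaU" = 48 73 41 68 6b 61 55 is 7 bytes > B = 3, so hash it first: H(key) = 49 3c, then zero-pad to 3 bytes: K' = 49 3c 00.
K' ⊕ ipad = 7f 0a 36.  K' ⊕ opad = 15 60 5c.
Inner input = (K'⊕ipad) ∥ m = 7f 0a 36 ∥ 47 85.
Inner hash: even-index sum = 314 mod 256 = 58; odd-index sum = 81 mod 256 = 81 → 3a 51.
Outer input = (K'⊕opad) ∥ inner = 15 60 5c ∥ 3a 51.
Outer hash (tag): even-index sum = 194 mod 256 = 194; odd-index sum = 154 mod 256 = 154 → c2 9a.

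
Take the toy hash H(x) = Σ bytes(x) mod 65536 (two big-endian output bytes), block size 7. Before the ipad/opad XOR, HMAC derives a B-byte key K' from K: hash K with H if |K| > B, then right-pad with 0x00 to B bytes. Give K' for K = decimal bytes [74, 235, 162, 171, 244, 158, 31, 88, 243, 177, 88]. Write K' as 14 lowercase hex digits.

06870000000000

|K| = 11 > B = 7, so first hash the key.
H(K): sum = 74+235+162+171+244+158+31+88+243+177+88 = 1671 → 06 87.
Zero-pad H(K) = 06 87 to 7 bytes: K' = 06 87 00 00 00 00 00.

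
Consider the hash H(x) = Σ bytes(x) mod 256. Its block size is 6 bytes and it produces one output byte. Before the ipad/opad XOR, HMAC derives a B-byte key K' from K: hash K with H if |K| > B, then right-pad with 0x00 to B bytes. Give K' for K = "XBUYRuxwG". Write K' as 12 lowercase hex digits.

|K| = 9 > B = 6, so first hash the key.
H(K): sum = 88+66+85+89+82+117+120+119+71 = 837; mod 256 = 69 → 45.
Zero-pad H(K) = 45 to 6 bytes: K' = 45 00 00 00 00 00.

450000000000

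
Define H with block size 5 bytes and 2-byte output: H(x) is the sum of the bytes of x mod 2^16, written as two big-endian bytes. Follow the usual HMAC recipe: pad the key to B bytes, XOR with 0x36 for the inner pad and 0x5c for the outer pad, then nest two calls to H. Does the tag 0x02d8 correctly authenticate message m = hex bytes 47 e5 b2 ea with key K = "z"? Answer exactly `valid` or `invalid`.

Key "z" = 7a is 1 byte ≤ B = 5; zero-pad to 5 bytes: K' = 7a 00 00 00 00.
K' ⊕ ipad = 4c 36 36 36 36; K' ⊕ opad = 26 5c 5c 5c 5c.
Inner hash: sum = 76+54+54+54+54+71+229+178+234 = 1004 → 03 ec.
Outer hash (recomputed tag): sum = 38+92+92+92+92+3+236 = 645 → 02 85.
Recomputed tag = 0285; claimed = 02d8 → mismatch.

invalid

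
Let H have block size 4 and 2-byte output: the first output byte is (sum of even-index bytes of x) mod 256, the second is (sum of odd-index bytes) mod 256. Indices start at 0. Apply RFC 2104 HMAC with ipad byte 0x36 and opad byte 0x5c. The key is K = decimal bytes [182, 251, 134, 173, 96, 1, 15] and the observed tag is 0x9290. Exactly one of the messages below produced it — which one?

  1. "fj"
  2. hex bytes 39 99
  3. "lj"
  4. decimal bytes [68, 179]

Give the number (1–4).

Key decimal bytes [182, 251, 134, 173, 96, 1, 15] = b6 fb 86 ad 60 01 0f is 7 bytes > B = 4, so hash it first: H(key) = ab a9, then zero-pad to 4 bytes: K' = ab a9 00 00.
K' ⊕ ipad = 9d 9f 36 36; K' ⊕ opad = f7 f5 5c 5c.
m1: inner = H(9d 9f 36 36 66 6a) = 39 3f; tag = H(f7 f5 5c 5c 39 3f) = 8c90
m2: inner = H(9d 9f 36 36 39 99) = 0c 6e; tag = H(f7 f5 5c 5c 0c 6e) = 5fbf
m3: inner = H(9d 9f 36 36 6c 6a) = 3f 3f; tag = H(f7 f5 5c 5c 3f 3f) = 9290 ← matches
m4: inner = H(9d 9f 36 36 44 b3) = 17 88; tag = H(f7 f5 5c 5c 17 88) = 6ad9

3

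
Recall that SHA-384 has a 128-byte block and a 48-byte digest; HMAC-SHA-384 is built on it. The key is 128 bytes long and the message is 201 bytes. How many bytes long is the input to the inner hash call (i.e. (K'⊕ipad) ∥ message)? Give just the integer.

Key is 128 ≤ 128 bytes, zero-padded: |K'| = 128.
Inner input = (K'⊕ipad) ∥ m → 128 + 201 = 329 bytes.

329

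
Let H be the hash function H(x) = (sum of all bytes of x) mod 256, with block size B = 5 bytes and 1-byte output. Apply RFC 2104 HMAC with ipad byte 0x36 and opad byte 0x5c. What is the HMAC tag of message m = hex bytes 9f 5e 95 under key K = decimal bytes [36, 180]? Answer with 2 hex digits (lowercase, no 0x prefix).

3c

Key decimal bytes [36, 180] = 24 b4 is 2 bytes ≤ B = 5; zero-pad to 5 bytes: K' = 24 b4 00 00 00.
K' ⊕ ipad = 12 82 36 36 36.  K' ⊕ opad = 78 e8 5c 5c 5c.
Inner input = (K'⊕ipad) ∥ m = 12 82 36 36 36 ∥ 9f 5e 95.
Inner hash: sum = 18+130+54+54+54+159+94+149 = 712; mod 256 = 200 → c8.
Outer input = (K'⊕opad) ∥ inner = 78 e8 5c 5c 5c ∥ c8.
Outer hash (tag): sum = 120+232+92+92+92+200 = 828; mod 256 = 60 → 3c.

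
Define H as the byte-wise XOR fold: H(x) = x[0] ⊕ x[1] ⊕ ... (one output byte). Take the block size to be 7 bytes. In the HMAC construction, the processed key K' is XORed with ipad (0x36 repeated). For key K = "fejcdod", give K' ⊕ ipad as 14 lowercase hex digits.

Key "fejcdod" = 66 65 6a 63 64 6f 64 is exactly B = 7 bytes: K' = 66 65 6a 63 64 6f 64.
XOR each byte with 0x36: 66⊕36=50, 65⊕36=53, 6a⊕36=5c, 63⊕36=55, 64⊕36=52, 6f⊕36=59, 64⊕36=52.

50535c55525952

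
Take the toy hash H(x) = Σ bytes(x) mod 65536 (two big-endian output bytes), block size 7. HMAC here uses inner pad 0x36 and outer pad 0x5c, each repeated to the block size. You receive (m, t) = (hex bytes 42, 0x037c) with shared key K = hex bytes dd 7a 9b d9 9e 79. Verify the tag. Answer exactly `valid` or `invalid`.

Key hex bytes dd 7a 9b d9 9e 79 is 6 bytes ≤ B = 7; zero-pad to 7 bytes: K' = dd 7a 9b d9 9e 79 00.
K' ⊕ ipad = eb 4c ad ef a8 4f 36; K' ⊕ opad = 81 26 c7 85 c2 25 5c.
Inner hash: sum = 235+76+173+239+168+79+54+66 = 1090 → 04 42.
Outer hash (recomputed tag): sum = 129+38+199+133+194+37+92+4+66 = 892 → 03 7c.
Recomputed tag = 037c; claimed = 037c → match.

valid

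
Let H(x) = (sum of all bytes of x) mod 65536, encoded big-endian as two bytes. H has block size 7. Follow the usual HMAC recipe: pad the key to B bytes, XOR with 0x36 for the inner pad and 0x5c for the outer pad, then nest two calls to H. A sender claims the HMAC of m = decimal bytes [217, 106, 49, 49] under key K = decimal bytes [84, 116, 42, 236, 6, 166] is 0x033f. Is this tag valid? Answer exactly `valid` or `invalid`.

Key decimal bytes [84, 116, 42, 236, 6, 166] = 54 74 2a ec 06 a6 is 6 bytes ≤ B = 7; zero-pad to 7 bytes: K' = 54 74 2a ec 06 a6 00.
K' ⊕ ipad = 62 42 1c da 30 90 36; K' ⊕ opad = 08 28 76 b0 5a fa 5c.
Inner hash: sum = 98+66+28+218+48+144+54+217+106+49+49 = 1077 → 04 35.
Outer hash (recomputed tag): sum = 8+40+118+176+90+250+92+4+53 = 831 → 03 3f.
Recomputed tag = 033f; claimed = 033f → match.

valid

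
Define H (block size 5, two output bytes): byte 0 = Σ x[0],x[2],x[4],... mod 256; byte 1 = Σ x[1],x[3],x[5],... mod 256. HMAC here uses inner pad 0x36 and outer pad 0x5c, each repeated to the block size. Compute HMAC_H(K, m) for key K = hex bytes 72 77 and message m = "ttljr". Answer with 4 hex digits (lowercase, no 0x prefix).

Key hex bytes 72 77 is 2 bytes ≤ B = 5; zero-pad to 5 bytes: K' = 72 77 00 00 00.
K' ⊕ ipad = 44 41 36 36 36.  K' ⊕ opad = 2e 2b 5c 5c 5c.
Inner input = (K'⊕ipad) ∥ m = 44 41 36 36 36 ∥ 74 74 6c 6a 72.
Inner hash: even-index sum = 398 mod 256 = 142; odd-index sum = 457 mod 256 = 201 → 8e c9.
Outer input = (K'⊕opad) ∥ inner = 2e 2b 5c 5c 5c ∥ 8e c9.
Outer hash (tag): even-index sum = 431 mod 256 = 175; odd-index sum = 277 mod 256 = 21 → af 15.

af15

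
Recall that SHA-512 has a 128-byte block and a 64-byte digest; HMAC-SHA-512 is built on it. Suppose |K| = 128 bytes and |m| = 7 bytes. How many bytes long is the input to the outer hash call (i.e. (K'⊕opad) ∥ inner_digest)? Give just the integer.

Key is 128 ≤ 128 bytes, zero-padded: |K'| = 128.
Outer input = (K'⊕opad) ∥ H(inner) → 128 + 64 = 192 bytes.

192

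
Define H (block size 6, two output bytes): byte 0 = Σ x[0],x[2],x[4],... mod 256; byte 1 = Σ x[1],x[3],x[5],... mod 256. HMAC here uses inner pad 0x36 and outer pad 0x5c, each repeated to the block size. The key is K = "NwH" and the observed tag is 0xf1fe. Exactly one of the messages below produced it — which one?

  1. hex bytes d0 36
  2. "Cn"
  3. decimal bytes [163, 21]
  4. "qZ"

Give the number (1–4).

Key "NwH" = 4e 77 48 is 3 bytes ≤ B = 6; zero-pad to 6 bytes: K' = 4e 77 48 00 00 00.
K' ⊕ ipad = 78 41 7e 36 36 36; K' ⊕ opad = 12 2b 14 5c 5c 5c.
m1: inner = H(78 41 7e 36 36 36 d0 36) = fc e3; tag = H(12 2b 14 5c 5c 5c fc e3) = 7ec6
m2: inner = H(78 41 7e 36 36 36 43 6e) = 6f 1b; tag = H(12 2b 14 5c 5c 5c 6f 1b) = f1fe ← matches
m3: inner = H(78 41 7e 36 36 36 a3 15) = cf c2; tag = H(12 2b 14 5c 5c 5c cf c2) = 51a5
m4: inner = H(78 41 7e 36 36 36 71 5a) = 9d 07; tag = H(12 2b 14 5c 5c 5c 9d 07) = 1fea

2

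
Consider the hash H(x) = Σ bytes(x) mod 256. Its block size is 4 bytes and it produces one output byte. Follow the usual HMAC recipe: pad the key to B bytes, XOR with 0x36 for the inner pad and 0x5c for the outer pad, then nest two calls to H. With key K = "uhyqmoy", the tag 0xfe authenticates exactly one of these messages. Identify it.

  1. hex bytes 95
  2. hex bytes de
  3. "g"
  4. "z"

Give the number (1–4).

2

Key "uhyqmoy" = 75 68 79 71 6d 6f 79 is 7 bytes > B = 4, so hash it first: H(key) = 1c, then zero-pad to 4 bytes: K' = 1c 00 00 00.
K' ⊕ ipad = 2a 36 36 36; K' ⊕ opad = 40 5c 5c 5c.
m1: inner = H(2a 36 36 36 95) = 61; tag = H(40 5c 5c 5c 61) = b5
m2: inner = H(2a 36 36 36 de) = aa; tag = H(40 5c 5c 5c aa) = fe ← matches
m3: inner = H(2a 36 36 36 67) = 33; tag = H(40 5c 5c 5c 33) = 87
m4: inner = H(2a 36 36 36 7a) = 46; tag = H(40 5c 5c 5c 46) = 9a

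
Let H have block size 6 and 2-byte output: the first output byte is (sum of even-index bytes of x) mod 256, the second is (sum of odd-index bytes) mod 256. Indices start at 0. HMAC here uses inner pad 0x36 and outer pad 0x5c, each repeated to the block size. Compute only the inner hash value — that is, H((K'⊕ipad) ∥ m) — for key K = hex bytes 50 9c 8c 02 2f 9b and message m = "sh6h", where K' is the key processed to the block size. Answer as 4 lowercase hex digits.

Key hex bytes 50 9c 8c 02 2f 9b is exactly B = 6 bytes: K' = 50 9c 8c 02 2f 9b.
K' ⊕ ipad = 66 aa ba 34 19 ad.
Inner input = 66 aa ba 34 19 ad ∥ 73 68 36 68.
Inner hash: even-index sum = 482 mod 256 = 226; odd-index sum = 603 mod 256 = 91 → e2 5b.

e25b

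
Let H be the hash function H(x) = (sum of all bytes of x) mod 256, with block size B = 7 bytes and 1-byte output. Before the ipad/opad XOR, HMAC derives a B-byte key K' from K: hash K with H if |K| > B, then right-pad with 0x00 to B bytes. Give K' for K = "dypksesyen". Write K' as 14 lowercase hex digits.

4f000000000000

|K| = 10 > B = 7, so first hash the key.
H(K): sum = 100+121+112+107+115+101+115+121+101+110 = 1103; mod 256 = 79 → 4f.
Zero-pad H(K) = 4f to 7 bytes: K' = 4f 00 00 00 00 00 00.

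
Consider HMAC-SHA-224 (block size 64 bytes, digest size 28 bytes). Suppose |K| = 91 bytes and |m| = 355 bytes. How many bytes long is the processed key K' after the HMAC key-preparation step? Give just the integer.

64

Key is 91 > 64 bytes, so it is hashed to 28 bytes then zero-padded to 64: |K'| = 64.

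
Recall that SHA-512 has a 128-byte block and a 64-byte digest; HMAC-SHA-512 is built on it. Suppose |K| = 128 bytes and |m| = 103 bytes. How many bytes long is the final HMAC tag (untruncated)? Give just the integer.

64

The tag is one SHA-512 digest: 64 bytes.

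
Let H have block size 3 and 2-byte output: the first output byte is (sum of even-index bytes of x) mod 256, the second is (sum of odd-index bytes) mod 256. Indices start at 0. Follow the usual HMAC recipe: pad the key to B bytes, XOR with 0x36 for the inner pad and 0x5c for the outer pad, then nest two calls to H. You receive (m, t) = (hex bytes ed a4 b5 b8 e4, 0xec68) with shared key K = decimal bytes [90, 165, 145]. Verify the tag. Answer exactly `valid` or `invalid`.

Key decimal bytes [90, 165, 145] = 5a a5 91 is exactly B = 3 bytes: K' = 5a a5 91.
K' ⊕ ipad = 6c 93 a7; K' ⊕ opad = 06 f9 cd.
Inner hash: even-index sum = 623 mod 256 = 111; odd-index sum = 793 mod 256 = 25 → 6f 19.
Outer hash (recomputed tag): even-index sum = 236 mod 256 = 236; odd-index sum = 360 mod 256 = 104 → ec 68.
Recomputed tag = ec68; claimed = ec68 → match.

valid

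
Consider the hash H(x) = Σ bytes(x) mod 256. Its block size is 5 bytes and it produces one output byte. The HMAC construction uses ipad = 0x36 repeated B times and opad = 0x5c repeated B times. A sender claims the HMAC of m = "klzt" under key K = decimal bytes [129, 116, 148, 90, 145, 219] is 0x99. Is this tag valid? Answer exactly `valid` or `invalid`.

Key decimal bytes [129, 116, 148, 90, 145, 219] = 81 74 94 5a 91 db is 6 bytes > B = 5, so hash it first: H(key) = 4f, then zero-pad to 5 bytes: K' = 4f 00 00 00 00.
K' ⊕ ipad = 79 36 36 36 36; K' ⊕ opad = 13 5c 5c 5c 5c.
Inner hash: sum = 121+54+54+54+54+107+108+122+116 = 790; mod 256 = 22 → 16.
Outer hash (recomputed tag): sum = 19+92+92+92+92+22 = 409; mod 256 = 153 → 99.
Recomputed tag = 99; claimed = 99 → match.

valid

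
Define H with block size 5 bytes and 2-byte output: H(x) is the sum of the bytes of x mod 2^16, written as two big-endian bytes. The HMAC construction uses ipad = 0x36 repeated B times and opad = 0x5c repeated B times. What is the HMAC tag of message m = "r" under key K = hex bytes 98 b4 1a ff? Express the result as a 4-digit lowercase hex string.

03c0

Key hex bytes 98 b4 1a ff is 4 bytes ≤ B = 5; zero-pad to 5 bytes: K' = 98 b4 1a ff 00.
K' ⊕ ipad = ae 82 2c c9 36.  K' ⊕ opad = c4 e8 46 a3 5c.
Inner input = (K'⊕ipad) ∥ m = ae 82 2c c9 36 ∥ 72.
Inner hash: sum = 174+130+44+201+54+114 = 717 → 02 cd.
Outer input = (K'⊕opad) ∥ inner = c4 e8 46 a3 5c ∥ 02 cd.
Outer hash (tag): sum = 196+232+70+163+92+2+205 = 960 → 03 c0.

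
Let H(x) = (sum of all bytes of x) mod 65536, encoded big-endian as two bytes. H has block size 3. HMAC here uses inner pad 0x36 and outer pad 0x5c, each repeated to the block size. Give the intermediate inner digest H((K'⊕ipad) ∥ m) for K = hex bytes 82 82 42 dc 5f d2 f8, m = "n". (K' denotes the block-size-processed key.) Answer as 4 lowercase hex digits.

0153

Key hex bytes 82 82 42 dc 5f d2 f8 is 7 bytes > B = 3, so hash it first: H(key) = 04 4b, then zero-pad to 3 bytes: K' = 04 4b 00.
K' ⊕ ipad = 32 7d 36.
Inner input = 32 7d 36 ∥ 6e.
Inner hash: sum = 50+125+54+110 = 339 → 01 53.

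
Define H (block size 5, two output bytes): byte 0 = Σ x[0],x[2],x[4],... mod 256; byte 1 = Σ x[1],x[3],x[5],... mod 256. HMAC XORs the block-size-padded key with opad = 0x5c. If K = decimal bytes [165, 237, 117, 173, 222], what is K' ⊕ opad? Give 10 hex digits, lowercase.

f9b129f182

Key decimal bytes [165, 237, 117, 173, 222] = a5 ed 75 ad de is exactly B = 5 bytes: K' = a5 ed 75 ad de.
XOR each byte with 0x5c: a5⊕5c=f9, ed⊕5c=b1, 75⊕5c=29, ad⊕5c=f1, de⊕5c=82.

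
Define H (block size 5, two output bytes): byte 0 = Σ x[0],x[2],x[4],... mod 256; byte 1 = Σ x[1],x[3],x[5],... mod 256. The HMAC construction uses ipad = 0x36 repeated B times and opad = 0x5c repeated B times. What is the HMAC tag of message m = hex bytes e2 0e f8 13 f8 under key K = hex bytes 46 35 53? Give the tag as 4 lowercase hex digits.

90f1

Key hex bytes 46 35 53 is 3 bytes ≤ B = 5; zero-pad to 5 bytes: K' = 46 35 53 00 00.
K' ⊕ ipad = 70 03 65 36 36.  K' ⊕ opad = 1a 69 0f 5c 5c.
Inner input = (K'⊕ipad) ∥ m = 70 03 65 36 36 ∥ e2 0e f8 13 f8.
Inner hash: even-index sum = 300 mod 256 = 44; odd-index sum = 779 mod 256 = 11 → 2c 0b.
Outer input = (K'⊕opad) ∥ inner = 1a 69 0f 5c 5c ∥ 2c 0b.
Outer hash (tag): even-index sum = 144 mod 256 = 144; odd-index sum = 241 mod 256 = 241 → 90 f1.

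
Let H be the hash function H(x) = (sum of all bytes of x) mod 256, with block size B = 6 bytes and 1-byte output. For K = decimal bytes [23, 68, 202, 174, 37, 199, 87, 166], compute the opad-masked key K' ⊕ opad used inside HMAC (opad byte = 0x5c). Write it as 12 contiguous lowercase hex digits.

e05c5c5c5c5c

Key decimal bytes [23, 68, 202, 174, 37, 199, 87, 166] = 17 44 ca ae 25 c7 57 a6 is 8 bytes > B = 6, so hash it first: H(key) = bc, then zero-pad to 6 bytes: K' = bc 00 00 00 00 00.
XOR each byte with 0x5c: bc⊕5c=e0, 00⊕5c=5c, 00⊕5c=5c, 00⊕5c=5c, 00⊕5c=5c, 00⊕5c=5c.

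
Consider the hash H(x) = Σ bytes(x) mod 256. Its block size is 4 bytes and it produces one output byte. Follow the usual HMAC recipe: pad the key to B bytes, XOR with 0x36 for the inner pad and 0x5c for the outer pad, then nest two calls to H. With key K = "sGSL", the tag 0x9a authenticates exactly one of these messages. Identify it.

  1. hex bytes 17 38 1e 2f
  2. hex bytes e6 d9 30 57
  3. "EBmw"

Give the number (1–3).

Key "sGSL" = 73 47 53 4c is exactly B = 4 bytes: K' = 73 47 53 4c.
K' ⊕ ipad = 45 71 65 7a; K' ⊕ opad = 2f 1b 0f 10.
m1: inner = H(45 71 65 7a 17 38 1e 2f) = 31; tag = H(2f 1b 0f 10 31) = 9a ← matches
m2: inner = H(45 71 65 7a e6 d9 30 57) = db; tag = H(2f 1b 0f 10 db) = 44
m3: inner = H(45 71 65 7a 45 42 6d 77) = 00; tag = H(2f 1b 0f 10 00) = 69

1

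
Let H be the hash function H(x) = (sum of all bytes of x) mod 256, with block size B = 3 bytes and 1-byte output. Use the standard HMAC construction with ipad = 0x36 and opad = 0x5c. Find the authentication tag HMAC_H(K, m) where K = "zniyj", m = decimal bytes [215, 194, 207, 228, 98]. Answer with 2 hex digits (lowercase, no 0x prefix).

3c

Key "zniyj" = 7a 6e 69 79 6a is 5 bytes > B = 3, so hash it first: H(key) = 34, then zero-pad to 3 bytes: K' = 34 00 00.
K' ⊕ ipad = 02 36 36.  K' ⊕ opad = 68 5c 5c.
Inner input = (K'⊕ipad) ∥ m = 02 36 36 ∥ d7 c2 cf e4 62.
Inner hash: sum = 2+54+54+215+194+207+228+98 = 1052; mod 256 = 28 → 1c.
Outer input = (K'⊕opad) ∥ inner = 68 5c 5c ∥ 1c.
Outer hash (tag): sum = 104+92+92+28 = 316; mod 256 = 60 → 3c.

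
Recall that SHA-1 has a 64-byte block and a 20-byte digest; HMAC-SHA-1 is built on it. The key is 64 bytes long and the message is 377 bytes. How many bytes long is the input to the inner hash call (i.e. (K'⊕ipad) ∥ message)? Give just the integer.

Key is 64 ≤ 64 bytes, zero-padded: |K'| = 64.
Inner input = (K'⊕ipad) ∥ m → 64 + 377 = 441 bytes.

441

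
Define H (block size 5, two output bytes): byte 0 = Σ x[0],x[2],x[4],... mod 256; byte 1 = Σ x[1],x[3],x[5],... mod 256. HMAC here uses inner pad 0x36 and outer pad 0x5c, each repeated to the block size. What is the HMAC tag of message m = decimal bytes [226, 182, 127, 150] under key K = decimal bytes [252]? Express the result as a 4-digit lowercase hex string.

253a

Key decimal bytes [252] = fc is 1 byte ≤ B = 5; zero-pad to 5 bytes: K' = fc 00 00 00 00.
K' ⊕ ipad = ca 36 36 36 36.  K' ⊕ opad = a0 5c 5c 5c 5c.
Inner input = (K'⊕ipad) ∥ m = ca 36 36 36 36 ∥ e2 b6 7f 96.
Inner hash: even-index sum = 642 mod 256 = 130; odd-index sum = 461 mod 256 = 205 → 82 cd.
Outer input = (K'⊕opad) ∥ inner = a0 5c 5c 5c 5c ∥ 82 cd.
Outer hash (tag): even-index sum = 549 mod 256 = 37; odd-index sum = 314 mod 256 = 58 → 25 3a.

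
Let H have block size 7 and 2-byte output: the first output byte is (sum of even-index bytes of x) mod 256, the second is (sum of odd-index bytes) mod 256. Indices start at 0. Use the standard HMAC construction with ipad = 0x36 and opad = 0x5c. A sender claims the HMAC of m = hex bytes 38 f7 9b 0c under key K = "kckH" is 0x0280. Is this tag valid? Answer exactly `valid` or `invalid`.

Key "kckH" = 6b 63 6b 48 is 4 bytes ≤ B = 7; zero-pad to 7 bytes: K' = 6b 63 6b 48 00 00 00.
K' ⊕ ipad = 5d 55 5d 7e 36 36 36; K' ⊕ opad = 37 3f 37 14 5c 5c 5c.
Inner hash: even-index sum = 553 mod 256 = 41; odd-index sum = 476 mod 256 = 220 → 29 dc.
Outer hash (recomputed tag): even-index sum = 514 mod 256 = 2; odd-index sum = 216 mod 256 = 216 → 02 d8.
Recomputed tag = 02d8; claimed = 0280 → mismatch.

invalid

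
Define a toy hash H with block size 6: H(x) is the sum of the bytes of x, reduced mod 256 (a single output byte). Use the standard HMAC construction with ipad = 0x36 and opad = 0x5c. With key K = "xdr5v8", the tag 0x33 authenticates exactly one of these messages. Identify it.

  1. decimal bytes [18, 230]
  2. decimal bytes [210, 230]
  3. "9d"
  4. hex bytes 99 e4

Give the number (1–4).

4

Key "xdr5v8" = 78 64 72 35 76 38 is exactly B = 6 bytes: K' = 78 64 72 35 76 38.
K' ⊕ ipad = 4e 52 44 03 40 0e; K' ⊕ opad = 24 38 2e 69 2a 64.
m1: inner = H(4e 52 44 03 40 0e 12 e6) = 2d; tag = H(24 38 2e 69 2a 64 2d) = ae
m2: inner = H(4e 52 44 03 40 0e d2 e6) = ed; tag = H(24 38 2e 69 2a 64 ed) = 6e
m3: inner = H(4e 52 44 03 40 0e 39 64) = d2; tag = H(24 38 2e 69 2a 64 d2) = 53
m4: inner = H(4e 52 44 03 40 0e 99 e4) = b2; tag = H(24 38 2e 69 2a 64 b2) = 33 ← matches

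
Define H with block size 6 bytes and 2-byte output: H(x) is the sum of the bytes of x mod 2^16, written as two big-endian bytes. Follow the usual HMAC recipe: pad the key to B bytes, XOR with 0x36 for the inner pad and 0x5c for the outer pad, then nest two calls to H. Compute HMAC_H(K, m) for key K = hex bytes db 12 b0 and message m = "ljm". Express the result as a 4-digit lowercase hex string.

Key hex bytes db 12 b0 is 3 bytes ≤ B = 6; zero-pad to 6 bytes: K' = db 12 b0 00 00 00.
K' ⊕ ipad = ed 24 86 36 36 36.  K' ⊕ opad = 87 4e ec 5c 5c 5c.
Inner input = (K'⊕ipad) ∥ m = ed 24 86 36 36 36 ∥ 6c 6a 6d.
Inner hash: sum = 237+36+134+54+54+54+108+106+109 = 892 → 03 7c.
Outer input = (K'⊕opad) ∥ inner = 87 4e ec 5c 5c 5c ∥ 03 7c.
Outer hash (tag): sum = 135+78+236+92+92+92+3+124 = 852 → 03 54.

0354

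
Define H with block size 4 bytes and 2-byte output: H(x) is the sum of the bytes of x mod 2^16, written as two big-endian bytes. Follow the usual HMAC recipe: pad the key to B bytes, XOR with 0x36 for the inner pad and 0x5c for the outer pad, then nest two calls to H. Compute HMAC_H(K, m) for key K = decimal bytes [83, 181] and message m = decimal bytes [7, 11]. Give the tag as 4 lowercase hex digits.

0217

Key decimal bytes [83, 181] = 53 b5 is 2 bytes ≤ B = 4; zero-pad to 4 bytes: K' = 53 b5 00 00.
K' ⊕ ipad = 65 83 36 36.  K' ⊕ opad = 0f e9 5c 5c.
Inner input = (K'⊕ipad) ∥ m = 65 83 36 36 ∥ 07 0b.
Inner hash: sum = 101+131+54+54+7+11 = 358 → 01 66.
Outer input = (K'⊕opad) ∥ inner = 0f e9 5c 5c ∥ 01 66.
Outer hash (tag): sum = 15+233+92+92+1+102 = 535 → 02 17.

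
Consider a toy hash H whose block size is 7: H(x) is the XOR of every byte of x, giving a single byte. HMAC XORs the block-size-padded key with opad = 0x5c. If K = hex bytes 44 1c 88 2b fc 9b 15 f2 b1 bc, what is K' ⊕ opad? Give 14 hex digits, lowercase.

2a5c5c5c5c5c5c

Key hex bytes 44 1c 88 2b fc 9b 15 f2 b1 bc is 10 bytes > B = 7, so hash it first: H(key) = 76, then zero-pad to 7 bytes: K' = 76 00 00 00 00 00 00.
XOR each byte with 0x5c: 76⊕5c=2a, 00⊕5c=5c, 00⊕5c=5c, 00⊕5c=5c, 00⊕5c=5c, 00⊕5c=5c, 00⊕5c=5c.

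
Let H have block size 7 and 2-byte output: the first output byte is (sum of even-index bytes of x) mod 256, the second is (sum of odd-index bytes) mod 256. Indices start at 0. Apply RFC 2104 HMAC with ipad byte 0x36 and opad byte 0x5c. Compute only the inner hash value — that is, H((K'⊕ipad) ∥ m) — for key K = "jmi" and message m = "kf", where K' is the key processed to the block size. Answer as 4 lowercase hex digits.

8d32

Key "jmi" = 6a 6d 69 is 3 bytes ≤ B = 7; zero-pad to 7 bytes: K' = 6a 6d 69 00 00 00 00.
K' ⊕ ipad = 5c 5b 5f 36 36 36 36.
Inner input = 5c 5b 5f 36 36 36 36 ∥ 6b 66.
Inner hash: even-index sum = 397 mod 256 = 141; odd-index sum = 306 mod 256 = 50 → 8d 32.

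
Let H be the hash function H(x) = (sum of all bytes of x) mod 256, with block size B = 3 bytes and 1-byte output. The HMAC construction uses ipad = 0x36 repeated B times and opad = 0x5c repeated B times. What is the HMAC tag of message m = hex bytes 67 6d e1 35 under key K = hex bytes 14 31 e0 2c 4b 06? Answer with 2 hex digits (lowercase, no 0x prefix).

a0

Key hex bytes 14 31 e0 2c 4b 06 is 6 bytes > B = 3, so hash it first: H(key) = a2, then zero-pad to 3 bytes: K' = a2 00 00.
K' ⊕ ipad = 94 36 36.  K' ⊕ opad = fe 5c 5c.
Inner input = (K'⊕ipad) ∥ m = 94 36 36 ∥ 67 6d e1 35.
Inner hash: sum = 148+54+54+103+109+225+53 = 746; mod 256 = 234 → ea.
Outer input = (K'⊕opad) ∥ inner = fe 5c 5c ∥ ea.
Outer hash (tag): sum = 254+92+92+234 = 672; mod 256 = 160 → a0.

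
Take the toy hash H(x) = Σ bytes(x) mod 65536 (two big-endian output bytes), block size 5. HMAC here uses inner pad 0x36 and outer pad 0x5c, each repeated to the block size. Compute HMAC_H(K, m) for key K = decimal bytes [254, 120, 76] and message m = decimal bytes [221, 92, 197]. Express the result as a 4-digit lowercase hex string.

028b

Key decimal bytes [254, 120, 76] = fe 78 4c is 3 bytes ≤ B = 5; zero-pad to 5 bytes: K' = fe 78 4c 00 00.
K' ⊕ ipad = c8 4e 7a 36 36.  K' ⊕ opad = a2 24 10 5c 5c.
Inner input = (K'⊕ipad) ∥ m = c8 4e 7a 36 36 ∥ dd 5c c5.
Inner hash: sum = 200+78+122+54+54+221+92+197 = 1018 → 03 fa.
Outer input = (K'⊕opad) ∥ inner = a2 24 10 5c 5c ∥ 03 fa.
Outer hash (tag): sum = 162+36+16+92+92+3+250 = 651 → 02 8b.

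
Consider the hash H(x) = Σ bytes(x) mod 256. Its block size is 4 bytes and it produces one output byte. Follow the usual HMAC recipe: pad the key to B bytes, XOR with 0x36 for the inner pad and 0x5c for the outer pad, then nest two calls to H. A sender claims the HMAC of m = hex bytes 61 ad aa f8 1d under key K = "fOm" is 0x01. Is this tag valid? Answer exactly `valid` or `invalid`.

valid

Key "fOm" = 66 4f 6d is 3 bytes ≤ B = 4; zero-pad to 4 bytes: K' = 66 4f 6d 00.
K' ⊕ ipad = 50 79 5b 36; K' ⊕ opad = 3a 13 31 5c.
Inner hash: sum = 80+121+91+54+97+173+170+248+29 = 1063; mod 256 = 39 → 27.
Outer hash (recomputed tag): sum = 58+19+49+92+39 = 257; mod 256 = 1 → 01.
Recomputed tag = 01; claimed = 01 → match.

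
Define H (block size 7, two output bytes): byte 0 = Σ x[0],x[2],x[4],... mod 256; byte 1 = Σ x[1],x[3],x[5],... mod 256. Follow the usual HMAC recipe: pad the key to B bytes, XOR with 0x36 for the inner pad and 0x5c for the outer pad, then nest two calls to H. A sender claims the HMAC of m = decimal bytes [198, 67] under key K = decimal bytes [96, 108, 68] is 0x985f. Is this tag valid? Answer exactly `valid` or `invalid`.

Key decimal bytes [96, 108, 68] = 60 6c 44 is 3 bytes ≤ B = 7; zero-pad to 7 bytes: K' = 60 6c 44 00 00 00 00.
K' ⊕ ipad = 56 5a 72 36 36 36 36; K' ⊕ opad = 3c 30 18 5c 5c 5c 5c.
Inner hash: even-index sum = 375 mod 256 = 119; odd-index sum = 396 mod 256 = 140 → 77 8c.
Outer hash (recomputed tag): even-index sum = 408 mod 256 = 152; odd-index sum = 351 mod 256 = 95 → 98 5f.
Recomputed tag = 985f; claimed = 985f → match.

valid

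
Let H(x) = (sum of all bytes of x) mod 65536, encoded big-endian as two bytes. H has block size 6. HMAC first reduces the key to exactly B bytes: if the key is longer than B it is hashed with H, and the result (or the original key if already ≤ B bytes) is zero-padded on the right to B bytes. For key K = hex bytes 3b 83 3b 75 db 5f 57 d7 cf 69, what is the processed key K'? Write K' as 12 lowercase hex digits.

050e00000000

|K| = 10 > B = 6, so first hash the key.
H(K): sum = 59+131+59+117+219+95+87+215+207+105 = 1294 → 05 0e.
Zero-pad H(K) = 05 0e to 6 bytes: K' = 05 0e 00 00 00 00.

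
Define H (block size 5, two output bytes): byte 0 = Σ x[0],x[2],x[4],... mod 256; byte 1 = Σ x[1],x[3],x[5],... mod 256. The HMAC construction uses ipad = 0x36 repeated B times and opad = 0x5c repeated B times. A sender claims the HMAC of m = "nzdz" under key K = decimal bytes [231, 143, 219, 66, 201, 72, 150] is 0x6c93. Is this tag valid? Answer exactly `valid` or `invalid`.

Key decimal bytes [231, 143, 219, 66, 201, 72, 150] = e7 8f db 42 c9 48 96 is 7 bytes > B = 5, so hash it first: H(key) = 21 19, then zero-pad to 5 bytes: K' = 21 19 00 00 00.
K' ⊕ ipad = 17 2f 36 36 36; K' ⊕ opad = 7d 45 5c 5c 5c.
Inner hash: even-index sum = 375 mod 256 = 119; odd-index sum = 311 mod 256 = 55 → 77 37.
Outer hash (recomputed tag): even-index sum = 364 mod 256 = 108; odd-index sum = 280 mod 256 = 24 → 6c 18.
Recomputed tag = 6c18; claimed = 6c93 → mismatch.

invalid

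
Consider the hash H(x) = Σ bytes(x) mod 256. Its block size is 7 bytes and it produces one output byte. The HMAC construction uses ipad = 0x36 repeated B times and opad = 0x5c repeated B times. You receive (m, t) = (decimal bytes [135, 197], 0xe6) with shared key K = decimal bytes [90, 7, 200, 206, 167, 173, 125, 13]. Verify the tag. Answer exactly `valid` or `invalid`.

invalid

Key decimal bytes [90, 7, 200, 206, 167, 173, 125, 13] = 5a 07 c8 ce a7 ad 7d 0d is 8 bytes > B = 7, so hash it first: H(key) = d5, then zero-pad to 7 bytes: K' = d5 00 00 00 00 00 00.
K' ⊕ ipad = e3 36 36 36 36 36 36; K' ⊕ opad = 89 5c 5c 5c 5c 5c 5c.
Inner hash: sum = 227+54+54+54+54+54+54+135+197 = 883; mod 256 = 115 → 73.
Outer hash (recomputed tag): sum = 137+92+92+92+92+92+92+115 = 804; mod 256 = 36 → 24.
Recomputed tag = 24; claimed = e6 → mismatch.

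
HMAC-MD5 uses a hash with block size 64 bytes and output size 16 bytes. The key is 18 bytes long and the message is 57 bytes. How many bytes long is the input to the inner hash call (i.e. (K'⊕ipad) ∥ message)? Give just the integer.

Key is 18 ≤ 64 bytes, zero-padded: |K'| = 64.
Inner input = (K'⊕ipad) ∥ m → 64 + 57 = 121 bytes.

121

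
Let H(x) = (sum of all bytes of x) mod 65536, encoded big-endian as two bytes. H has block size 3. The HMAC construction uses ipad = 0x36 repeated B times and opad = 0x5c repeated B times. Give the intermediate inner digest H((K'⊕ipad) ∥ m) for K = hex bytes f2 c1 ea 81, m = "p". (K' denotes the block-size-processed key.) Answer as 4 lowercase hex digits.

Key hex bytes f2 c1 ea 81 is 4 bytes > B = 3, so hash it first: H(key) = 03 1e, then zero-pad to 3 bytes: K' = 03 1e 00.
K' ⊕ ipad = 35 28 36.
Inner input = 35 28 36 ∥ 70.
Inner hash: sum = 53+40+54+112 = 259 → 01 03.

0103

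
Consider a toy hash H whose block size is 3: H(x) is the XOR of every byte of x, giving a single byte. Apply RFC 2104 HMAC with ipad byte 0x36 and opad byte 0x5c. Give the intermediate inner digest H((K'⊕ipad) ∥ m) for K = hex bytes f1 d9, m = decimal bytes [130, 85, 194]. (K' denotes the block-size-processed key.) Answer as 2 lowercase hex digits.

Key hex bytes f1 d9 is 2 bytes ≤ B = 3; zero-pad to 3 bytes: K' = f1 d9 00.
K' ⊕ ipad = c7 ef 36.
Inner input = c7 ef 36 ∥ 82 55 c2.
Inner hash: XOR c7⊕ef⊕36⊕82⊕55⊕c2 = 0b.

0b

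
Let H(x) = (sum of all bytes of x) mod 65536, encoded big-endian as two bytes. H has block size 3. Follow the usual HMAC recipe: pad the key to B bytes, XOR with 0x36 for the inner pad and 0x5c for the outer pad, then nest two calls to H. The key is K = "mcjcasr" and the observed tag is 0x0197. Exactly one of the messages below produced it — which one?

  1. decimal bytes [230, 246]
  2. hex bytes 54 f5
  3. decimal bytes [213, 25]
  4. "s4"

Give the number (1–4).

Key "mcjcasr" = 6d 63 6a 63 61 73 72 is 7 bytes > B = 3, so hash it first: H(key) = 02 e3, then zero-pad to 3 bytes: K' = 02 e3 00.
K' ⊕ ipad = 34 d5 36; K' ⊕ opad = 5e bf 5c.
m1: inner = H(34 d5 36 e6 f6) = 03 1b; tag = H(5e bf 5c 03 1b) = 0197 ← matches
m2: inner = H(34 d5 36 54 f5) = 02 88; tag = H(5e bf 5c 02 88) = 0203
m3: inner = H(34 d5 36 d5 19) = 02 2d; tag = H(5e bf 5c 02 2d) = 01a8
m4: inner = H(34 d5 36 73 34) = 01 e6; tag = H(5e bf 5c 01 e6) = 0260

1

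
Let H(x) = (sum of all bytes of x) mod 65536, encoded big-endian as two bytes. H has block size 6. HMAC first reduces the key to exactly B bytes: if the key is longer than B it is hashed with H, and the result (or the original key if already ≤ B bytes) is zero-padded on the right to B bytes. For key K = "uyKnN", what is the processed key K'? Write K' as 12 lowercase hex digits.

Key "uyKnN" = 75 79 4b 6e 4e is 5 bytes ≤ B = 6; zero-pad to 6 bytes: K' = 75 79 4b 6e 4e 00.

75794b6e4e00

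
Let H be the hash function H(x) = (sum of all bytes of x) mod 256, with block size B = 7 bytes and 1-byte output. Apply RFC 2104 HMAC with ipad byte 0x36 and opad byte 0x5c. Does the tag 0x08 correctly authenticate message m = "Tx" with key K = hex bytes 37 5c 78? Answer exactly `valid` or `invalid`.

Key hex bytes 37 5c 78 is 3 bytes ≤ B = 7; zero-pad to 7 bytes: K' = 37 5c 78 00 00 00 00.
K' ⊕ ipad = 01 6a 4e 36 36 36 36; K' ⊕ opad = 6b 00 24 5c 5c 5c 5c.
Inner hash: sum = 1+106+78+54+54+54+54+84+120 = 605; mod 256 = 93 → 5d.
Outer hash (recomputed tag): sum = 107+0+36+92+92+92+92+93 = 604; mod 256 = 92 → 5c.
Recomputed tag = 5c; claimed = 08 → mismatch.

invalid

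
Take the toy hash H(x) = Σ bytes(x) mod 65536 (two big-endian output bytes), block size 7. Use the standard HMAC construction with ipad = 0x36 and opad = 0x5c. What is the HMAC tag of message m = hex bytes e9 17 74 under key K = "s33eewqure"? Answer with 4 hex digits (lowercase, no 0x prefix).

Key "s33eewqure" = 73 33 33 65 65 77 71 75 72 65 is 10 bytes > B = 7, so hash it first: H(key) = 03 d7, then zero-pad to 7 bytes: K' = 03 d7 00 00 00 00 00.
K' ⊕ ipad = 35 e1 36 36 36 36 36.  K' ⊕ opad = 5f 8b 5c 5c 5c 5c 5c.
Inner input = (K'⊕ipad) ∥ m = 35 e1 36 36 36 36 36 ∥ e9 17 74.
Inner hash: sum = 53+225+54+54+54+54+54+233+23+116 = 920 → 03 98.
Outer input = (K'⊕opad) ∥ inner = 5f 8b 5c 5c 5c 5c 5c ∥ 03 98.
Outer hash (tag): sum = 95+139+92+92+92+92+92+3+152 = 849 → 03 51.

0351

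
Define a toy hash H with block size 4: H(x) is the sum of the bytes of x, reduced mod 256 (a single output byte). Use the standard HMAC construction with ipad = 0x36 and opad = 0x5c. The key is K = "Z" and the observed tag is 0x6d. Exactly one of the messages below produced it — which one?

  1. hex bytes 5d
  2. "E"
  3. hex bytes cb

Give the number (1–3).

2

Key "Z" = 5a is 1 byte ≤ B = 4; zero-pad to 4 bytes: K' = 5a 00 00 00.
K' ⊕ ipad = 6c 36 36 36; K' ⊕ opad = 06 5c 5c 5c.
m1: inner = H(6c 36 36 36 5d) = 6b; tag = H(06 5c 5c 5c 6b) = 85
m2: inner = H(6c 36 36 36 45) = 53; tag = H(06 5c 5c 5c 53) = 6d ← matches
m3: inner = H(6c 36 36 36 cb) = d9; tag = H(06 5c 5c 5c d9) = f3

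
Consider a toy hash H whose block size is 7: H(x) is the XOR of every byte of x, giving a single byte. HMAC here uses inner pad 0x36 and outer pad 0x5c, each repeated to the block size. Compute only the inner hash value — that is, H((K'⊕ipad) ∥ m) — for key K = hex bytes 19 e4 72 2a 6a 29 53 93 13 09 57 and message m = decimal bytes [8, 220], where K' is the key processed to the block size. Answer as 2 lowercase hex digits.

89

Key hex bytes 19 e4 72 2a 6a 29 53 93 13 09 57 is 11 bytes > B = 7, so hash it first: H(key) = 6b, then zero-pad to 7 bytes: K' = 6b 00 00 00 00 00 00.
K' ⊕ ipad = 5d 36 36 36 36 36 36.
Inner input = 5d 36 36 36 36 36 36 ∥ 08 dc.
Inner hash: XOR 5d⊕36⊕36⊕36⊕36⊕36⊕36⊕08⊕dc = 89.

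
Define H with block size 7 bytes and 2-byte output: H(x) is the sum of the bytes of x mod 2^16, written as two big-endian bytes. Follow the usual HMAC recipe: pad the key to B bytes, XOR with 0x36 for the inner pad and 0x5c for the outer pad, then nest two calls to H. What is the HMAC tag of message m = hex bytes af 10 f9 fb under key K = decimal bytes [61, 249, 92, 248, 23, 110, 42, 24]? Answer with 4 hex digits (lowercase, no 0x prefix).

0299

Key decimal bytes [61, 249, 92, 248, 23, 110, 42, 24] = 3d f9 5c f8 17 6e 2a 18 is 8 bytes > B = 7, so hash it first: H(key) = 03 51, then zero-pad to 7 bytes: K' = 03 51 00 00 00 00 00.
K' ⊕ ipad = 35 67 36 36 36 36 36.  K' ⊕ opad = 5f 0d 5c 5c 5c 5c 5c.
Inner input = (K'⊕ipad) ∥ m = 35 67 36 36 36 36 36 ∥ af 10 f9 fb.
Inner hash: sum = 53+103+54+54+54+54+54+175+16+249+251 = 1117 → 04 5d.
Outer input = (K'⊕opad) ∥ inner = 5f 0d 5c 5c 5c 5c 5c ∥ 04 5d.
Outer hash (tag): sum = 95+13+92+92+92+92+92+4+93 = 665 → 02 99.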